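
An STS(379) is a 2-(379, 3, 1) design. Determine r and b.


An STS(v) is a 2-(v, 3, 1) BIBD: block size k = 3, λ = 1.
Replication: r(k − 1) = λ(v − 1) ⇒ r·2 = 379 − 1 = 378 ⇒ r = 189.
Block count: bk = vr ⇒ b·3 = 379·189 = 71631 ⇒ b = 23877.
(Check via b = v(v − 1)/6 = 379·378/6 = 143262/6 = 23877.)

r = 189, b = 23877.


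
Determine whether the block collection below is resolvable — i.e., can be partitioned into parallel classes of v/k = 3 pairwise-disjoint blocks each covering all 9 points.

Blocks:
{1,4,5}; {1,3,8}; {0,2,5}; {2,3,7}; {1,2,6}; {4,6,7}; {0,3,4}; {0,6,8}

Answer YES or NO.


v = 9, block size k = 3, number of blocks = 8.
For resolvability, blocks must partition into parallel classes of size v/k = 3.
Total blocks must therefore be a multiple of 3: 8 = 3·2 + 2 ⇒ not divisible ✗.
Resolvable? NO.

NO


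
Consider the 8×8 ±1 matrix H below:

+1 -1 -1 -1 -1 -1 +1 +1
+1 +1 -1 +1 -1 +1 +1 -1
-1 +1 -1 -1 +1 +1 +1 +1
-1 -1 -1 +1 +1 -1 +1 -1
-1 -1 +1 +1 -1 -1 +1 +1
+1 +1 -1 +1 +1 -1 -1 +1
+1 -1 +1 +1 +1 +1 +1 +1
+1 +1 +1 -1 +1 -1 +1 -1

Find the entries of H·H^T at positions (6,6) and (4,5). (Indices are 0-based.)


Row 4 of H: [-1, -1, 1, 1, -1, -1, 1, 1].
Row 5 of H: [1, 1, -1, 1, 1, -1, -1, 1].
Row 6 of H: [1, -1, 1, 1, 1, 1, 1, 1].
(H·H^T)[6][6] = Σ_j H[6][j]·H[6][j] = (1)² + (-1)² + (1)² + (1)² + (1)² + (1)² + (1)² + (1)² = 1 + 1 + 1 + 1 + 1 + 1 + 1 + 1 = 8.
(H·H^T)[4][5] = Σ_j H[4][j]·H[5][j] = (-1)·(1) + (-1)·(1) + (1)·(-1) + (1)·(1) + (-1)·(1) + (-1)·(-1) + (1)·(-1) + (1)·(1) = -1 + -1 + -1 + 1 + -1 + 1 + -1 + 1 = -2.
Rows 4 and 5 are not orthogonal (dot product = -2 ≠ 0), so H is not a Hadamard matrix.

(6,6) entry = 8; (4,5) entry = -2.


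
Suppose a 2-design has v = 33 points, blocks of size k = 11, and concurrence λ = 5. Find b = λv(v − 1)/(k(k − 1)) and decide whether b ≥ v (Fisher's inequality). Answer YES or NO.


b = λv(v − 1)/(k(k − 1)) = 5·33·32/(11·10) = 5280/110 = 48.
Compare with v = 33: b ≥ v, so Fisher's inequality holds.

YES


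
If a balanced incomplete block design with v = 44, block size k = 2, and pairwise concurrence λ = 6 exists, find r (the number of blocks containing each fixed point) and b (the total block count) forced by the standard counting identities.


Any 2-(v, k, λ) BIBD satisfies two necessary conditions:
  (i)  Each point sits in r blocks, and counting incidences through any fixed point gives r(k − 1) = λ(v − 1), so r = λ(v − 1)/(k − 1).
  (ii) Total incidences bk = vr, so b = vr/k.
Step 1: r = λ(v − 1)/(k − 1) = 6·(44 − 1)/(2 − 1) = 6·43/1 = 258/1 = 258.
Step 2: b = vr/k = 44·258/2 = 11352/2 = 5676.
Check integrality: r = 258 ∈ Z ✓, b = 5676 ∈ Z ✓.
(These identities are necessary conditions: they determine r and b for any design with these parameters, but do not by themselves prove that one exists.)

r = 258, b = 5676.


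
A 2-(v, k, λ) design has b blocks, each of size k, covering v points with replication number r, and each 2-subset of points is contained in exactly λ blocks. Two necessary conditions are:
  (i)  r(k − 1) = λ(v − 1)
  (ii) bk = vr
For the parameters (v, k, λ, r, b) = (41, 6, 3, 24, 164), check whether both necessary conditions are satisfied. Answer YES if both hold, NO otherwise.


Condition (i): r(k − 1) = 24·5 = 120; λ(v − 1) = 3·40 = 120. Match? YES.
Condition (ii): bk = 164·6 = 984; vr = 41·24 = 984. Match? YES.
Both conditions hold? YES.

YES


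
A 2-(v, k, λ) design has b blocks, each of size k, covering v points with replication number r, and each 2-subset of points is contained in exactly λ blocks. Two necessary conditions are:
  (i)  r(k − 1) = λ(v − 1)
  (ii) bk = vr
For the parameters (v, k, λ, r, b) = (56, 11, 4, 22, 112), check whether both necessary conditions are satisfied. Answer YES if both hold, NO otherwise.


Condition (i): r(k − 1) = 22·10 = 220; λ(v − 1) = 4·55 = 220. Match? YES.
Condition (ii): bk = 112·11 = 1232; vr = 56·22 = 1232. Match? YES.
Both conditions hold? YES.

YES


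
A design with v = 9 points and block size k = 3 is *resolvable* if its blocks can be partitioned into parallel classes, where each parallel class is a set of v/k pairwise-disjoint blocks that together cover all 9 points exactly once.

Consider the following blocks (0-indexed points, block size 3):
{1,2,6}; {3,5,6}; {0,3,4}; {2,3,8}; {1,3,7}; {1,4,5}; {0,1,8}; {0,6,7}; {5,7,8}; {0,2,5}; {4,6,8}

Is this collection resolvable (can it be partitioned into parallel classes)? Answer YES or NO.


v = 9, block size k = 3, number of blocks = 11.
For resolvability, blocks must partition into parallel classes of size v/k = 3.
Total blocks must therefore be a multiple of 3: 11 = 3·3 + 2 ⇒ not divisible ✗.
Resolvable? NO.

NO


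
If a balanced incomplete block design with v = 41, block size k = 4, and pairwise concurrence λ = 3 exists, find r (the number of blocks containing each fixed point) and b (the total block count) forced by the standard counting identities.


Any 2-(v, k, λ) BIBD satisfies two necessary conditions:
  (i)  Each point sits in r blocks, and counting incidences through any fixed point gives r(k − 1) = λ(v − 1), so r = λ(v − 1)/(k − 1).
  (ii) Total incidences bk = vr, so b = vr/k.
Step 1: r = λ(v − 1)/(k − 1) = 3·(41 − 1)/(4 − 1) = 3·40/3 = 120/3 = 40.
Step 2: b = vr/k = 41·40/4 = 1640/4 = 410.
Check integrality: r = 40 ∈ Z ✓, b = 410 ∈ Z ✓.
(These identities are necessary conditions: they determine r and b for any design with these parameters, but do not by themselves prove that one exists.)

r = 40, b = 410.


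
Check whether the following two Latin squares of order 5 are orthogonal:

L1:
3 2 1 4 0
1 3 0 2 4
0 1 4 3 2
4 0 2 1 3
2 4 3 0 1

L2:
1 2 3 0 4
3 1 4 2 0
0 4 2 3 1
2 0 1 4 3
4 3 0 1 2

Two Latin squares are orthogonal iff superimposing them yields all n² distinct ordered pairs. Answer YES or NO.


Form the n² = 25 superimposed pairs (L1[i][j], L2[i][j]), row by row (rows and columns indexed from 0):
row 0: (3,1) (2,2) (1,3) (4,0) (0,4)
row 1: (1,3) (3,1) (0,4) (2,2) (4,0)
row 2: (0,0) (1,4) (4,2) (3,3) (2,1)
row 3: (4,2) (0,0) (2,1) (1,4) (3,3)
row 4: (2,4) (4,3) (3,0) (0,1) (1,2)
Orthogonality requires all 25 pairs distinct.
But the pair (1,3) repeats: cell (0,2) has L1 = 1, L2 = 3, and cell (1,0) has L1 = 1, L2 = 3.
A repeated pair means some other pair never occurs (only 15 distinct pairs out of 25), so the squares are not orthogonal.
Conclusion: NO.

NO


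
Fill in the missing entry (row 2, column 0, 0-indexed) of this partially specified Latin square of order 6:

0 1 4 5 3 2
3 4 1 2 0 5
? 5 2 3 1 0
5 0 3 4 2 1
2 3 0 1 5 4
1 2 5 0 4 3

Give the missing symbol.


Row 2 contains symbols [0, 1, 2, 3, 5] — missing [4].
Column 0 contains symbols [0, 1, 2, 3, 5] — missing [4].
The missing symbol must appear in both missing sets; intersection = [4].
Therefore the hidden value is 4.

Missing value = 4.


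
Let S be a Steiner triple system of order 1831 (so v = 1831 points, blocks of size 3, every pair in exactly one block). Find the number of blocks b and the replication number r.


An STS(v) is a 2-(v, 3, 1) BIBD: block size k = 3, λ = 1.
Replication: r(k − 1) = λ(v − 1) ⇒ r·2 = 1831 − 1 = 1830 ⇒ r = 915.
Block count: bk = vr ⇒ b·3 = 1831·915 = 1675365 ⇒ b = 558455.
(Check via b = v(v − 1)/6 = 1831·1830/6 = 3350730/6 = 558455.)

r = 915, b = 558455.


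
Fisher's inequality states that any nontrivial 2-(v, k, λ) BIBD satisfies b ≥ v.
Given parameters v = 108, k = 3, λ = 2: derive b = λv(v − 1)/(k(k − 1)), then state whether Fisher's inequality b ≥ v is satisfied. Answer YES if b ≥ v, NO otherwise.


r = λ(v − 1)/(k − 1) = 2·107/2 = 107.
b = vr/k = 108·107/3 = 3852.
Fisher's inequality: b ≥ v ⇔ 3852 ≥ 108? YES.

YES


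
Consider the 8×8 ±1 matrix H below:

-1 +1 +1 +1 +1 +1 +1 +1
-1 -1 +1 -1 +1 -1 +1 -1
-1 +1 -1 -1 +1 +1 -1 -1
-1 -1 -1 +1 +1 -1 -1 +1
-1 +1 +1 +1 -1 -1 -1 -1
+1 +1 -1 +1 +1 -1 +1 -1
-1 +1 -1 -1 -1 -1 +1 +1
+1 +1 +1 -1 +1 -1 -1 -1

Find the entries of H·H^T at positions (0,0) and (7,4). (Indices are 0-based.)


Row 0 of H: [-1, 1, 1, 1, 1, 1, 1, 1].
Row 4 of H: [-1, 1, 1, 1, -1, -1, -1, -1].
Row 7 of H: [1, 1, 1, -1, 1, -1, -1, -1].
(H·H^T)[0][0] = Σ_j H[0][j]·H[0][j] = (-1)² + (1)² + (1)² + (1)² + (1)² + (1)² + (1)² + (1)² = 1 + 1 + 1 + 1 + 1 + 1 + 1 + 1 = 8.
(H·H^T)[7][4] = Σ_j H[7][j]·H[4][j] = (1)·(-1) + (1)·(1) + (1)·(1) + (-1)·(1) + (1)·(-1) + (-1)·(-1) + (-1)·(-1) + (-1)·(-1) = -1 + 1 + 1 + -1 + -1 + 1 + 1 + 1 = 2.
Rows 7 and 4 are not orthogonal (dot product = 2 ≠ 0), so H is not a Hadamard matrix.

(0,0) entry = 8; (7,4) entry = 2.


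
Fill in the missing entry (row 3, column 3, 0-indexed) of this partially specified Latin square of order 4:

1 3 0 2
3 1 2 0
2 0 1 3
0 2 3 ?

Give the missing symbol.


Row 3 contains symbols [0, 2, 3] — missing [1].
Column 3 contains symbols [0, 2, 3] — missing [1].
The missing symbol must appear in both missing sets; intersection = [1].
Therefore the hidden value is 1.

Missing value = 1.


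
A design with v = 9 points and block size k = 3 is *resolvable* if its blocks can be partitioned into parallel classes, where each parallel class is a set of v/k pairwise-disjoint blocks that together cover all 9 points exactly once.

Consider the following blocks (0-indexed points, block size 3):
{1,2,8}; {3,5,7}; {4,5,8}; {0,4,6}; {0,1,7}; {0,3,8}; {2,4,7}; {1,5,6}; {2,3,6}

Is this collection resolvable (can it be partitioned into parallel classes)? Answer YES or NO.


v = 9, block size k = 3, number of blocks = 9.
For resolvability, blocks must partition into parallel classes of size v/k = 3.
Total blocks must therefore be a multiple of 3: 9 = 3·3 + 0 ⇒ divisible ✓.
Greedy packing gives 3 candidate class(es). Each should be a full parallel class (size 3, covers all 9 points).
  Class 1 (3 blocks): {1,2,8}; {3,5,7}; {0,4,6}. Points covered: [0, 1, 2, 3, 4, 5, 6, 7, 8].
  Class 2 (3 blocks): {4,5,8}; {0,1,7}; {2,3,6}. Points covered: [0, 1, 2, 3, 4, 5, 6, 7, 8].
  Class 3 (3 blocks): {0,3,8}; {2,4,7}; {1,5,6}. Points covered: [0, 1, 2, 3, 4, 5, 6, 7, 8].
All classes full (size 3)? YES. All classes cover every point? YES.
Resolvable? YES.

YES


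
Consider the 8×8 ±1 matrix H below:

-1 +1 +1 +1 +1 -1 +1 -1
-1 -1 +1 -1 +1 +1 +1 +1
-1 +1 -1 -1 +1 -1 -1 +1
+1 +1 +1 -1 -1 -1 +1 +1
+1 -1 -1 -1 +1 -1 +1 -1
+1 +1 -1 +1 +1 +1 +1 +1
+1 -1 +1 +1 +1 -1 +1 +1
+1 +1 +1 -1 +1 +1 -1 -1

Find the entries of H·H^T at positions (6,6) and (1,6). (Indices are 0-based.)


Row 1 of H: [-1, -1, 1, -1, 1, 1, 1, 1].
Row 6 of H: [1, -1, 1, 1, 1, -1, 1, 1].
(H·H^T)[6][6] = Σ_j H[6][j]·H[6][j] = (1)² + (-1)² + (1)² + (1)² + (1)² + (-1)² + (1)² + (1)² = 1 + 1 + 1 + 1 + 1 + 1 + 1 + 1 = 8.
(H·H^T)[1][6] = Σ_j H[1][j]·H[6][j] = (-1)·(1) + (-1)·(-1) + (1)·(1) + (-1)·(1) + (1)·(1) + (1)·(-1) + (1)·(1) + (1)·(1) = -1 + 1 + 1 + -1 + 1 + -1 + 1 + 1 = 2.
Rows 1 and 6 are not orthogonal (dot product = 2 ≠ 0), so H is not a Hadamard matrix.

(6,6) entry = 8; (1,6) entry = 2.


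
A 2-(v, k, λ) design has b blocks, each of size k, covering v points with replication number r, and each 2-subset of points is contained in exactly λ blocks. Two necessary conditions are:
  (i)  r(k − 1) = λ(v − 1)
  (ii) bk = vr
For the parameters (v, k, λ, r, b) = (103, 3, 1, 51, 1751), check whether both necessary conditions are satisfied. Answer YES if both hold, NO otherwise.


Condition (i): r(k − 1) = 51·2 = 102; λ(v − 1) = 1·102 = 102. Match? YES.
Condition (ii): bk = 1751·3 = 5253; vr = 103·51 = 5253. Match? YES.
Both conditions hold? YES.

YES


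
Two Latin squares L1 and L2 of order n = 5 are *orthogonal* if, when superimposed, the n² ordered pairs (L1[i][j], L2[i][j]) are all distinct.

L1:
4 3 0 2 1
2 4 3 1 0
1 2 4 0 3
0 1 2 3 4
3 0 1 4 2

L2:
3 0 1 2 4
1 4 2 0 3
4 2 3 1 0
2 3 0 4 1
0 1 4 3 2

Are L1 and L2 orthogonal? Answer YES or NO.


Form the n² = 25 superimposed pairs (L1[i][j], L2[i][j]), row by row (rows and columns indexed from 0):
row 0: (4,3) (3,0) (0,1) (2,2) (1,4)
row 1: (2,1) (4,4) (3,2) (1,0) (0,3)
row 2: (1,4) (2,2) (4,3) (0,1) (3,0)
row 3: (0,2) (1,3) (2,0) (3,4) (4,1)
row 4: (3,0) (0,1) (1,4) (4,3) (2,2)
Orthogonality requires all 25 pairs distinct.
But the pair (1,4) repeats: cell (0,4) has L1 = 1, L2 = 4, and cell (2,0) has L1 = 1, L2 = 4.
A repeated pair means some other pair never occurs (only 15 distinct pairs out of 25), so the squares are not orthogonal.
Conclusion: NO.

NO


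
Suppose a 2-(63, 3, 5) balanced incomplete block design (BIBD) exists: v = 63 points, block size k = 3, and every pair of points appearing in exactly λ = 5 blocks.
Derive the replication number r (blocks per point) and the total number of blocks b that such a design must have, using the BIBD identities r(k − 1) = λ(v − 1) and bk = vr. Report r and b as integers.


Any 2-(v, k, λ) BIBD satisfies two necessary conditions:
  (i)  Each point sits in r blocks, and counting incidences through any fixed point gives r(k − 1) = λ(v − 1), so r = λ(v − 1)/(k − 1).
  (ii) Total incidences bk = vr, so b = vr/k.
Step 1: r = λ(v − 1)/(k − 1) = 5·(63 − 1)/(3 − 1) = 5·62/2 = 310/2 = 155.
Step 2: b = vr/k = 63·155/3 = 9765/3 = 3255.
Check integrality: r = 155 ∈ Z ✓, b = 3255 ∈ Z ✓.
(These identities are necessary conditions: they determine r and b for any design with these parameters, but do not by themselves prove that one exists.)

r = 155, b = 3255.


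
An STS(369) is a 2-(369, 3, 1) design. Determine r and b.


An STS(v) is a 2-(v, 3, 1) BIBD: block size k = 3, λ = 1.
Replication: r(k − 1) = λ(v − 1) ⇒ r·2 = 369 − 1 = 368 ⇒ r = 184.
Block count: bk = vr ⇒ b·3 = 369·184 = 67896 ⇒ b = 22632.

r = 184, b = 22632.


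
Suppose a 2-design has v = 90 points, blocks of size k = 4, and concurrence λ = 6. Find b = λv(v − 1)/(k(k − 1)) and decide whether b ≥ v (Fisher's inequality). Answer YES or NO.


r = λ(v − 1)/(k − 1) = 6·89/3 = 178.
b = vr/k = 90·178/4 = 4005.
Fisher's inequality: b ≥ v ⇔ 4005 ≥ 90? YES.

YES


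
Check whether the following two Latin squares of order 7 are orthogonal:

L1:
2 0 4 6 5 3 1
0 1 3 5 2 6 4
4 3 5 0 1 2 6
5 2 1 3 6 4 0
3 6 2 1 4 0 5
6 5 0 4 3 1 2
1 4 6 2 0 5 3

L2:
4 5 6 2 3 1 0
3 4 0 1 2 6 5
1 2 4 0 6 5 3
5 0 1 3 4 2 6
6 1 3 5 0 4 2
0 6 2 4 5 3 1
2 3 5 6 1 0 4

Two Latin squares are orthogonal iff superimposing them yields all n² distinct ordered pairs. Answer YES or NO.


Form the n² = 49 superimposed pairs (L1[i][j], L2[i][j]), row by row (rows and columns indexed from 0):
row 0: (2,4) (0,5) (4,6) (6,2) (5,3) (3,1) (1,0)
row 1: (0,3) (1,4) (3,0) (5,1) (2,2) (6,6) (4,5)
row 2: (4,1) (3,2) (5,4) (0,0) (1,6) (2,5) (6,3)
row 3: (5,5) (2,0) (1,1) (3,3) (6,4) (4,2) (0,6)
row 4: (3,6) (6,1) (2,3) (1,5) (4,0) (0,4) (5,2)
row 5: (6,0) (5,6) (0,2) (4,4) (3,5) (1,3) (2,1)
row 6: (1,2) (4,3) (6,5) (2,6) (0,1) (5,0) (3,4)
Orthogonality requires all 49 pairs distinct.
Check by first coordinate: for each symbol s of L1, list the L2 entries in the n cells where L1 = s; they must all differ.
  L1 = 0: L2 entries (in reading order) 5, 3, 0, 6, 4, 2, 1 — all 7 distinct ✓
  L1 = 1: L2 entries (in reading order) 0, 4, 6, 1, 5, 3, 2 — all 7 distinct ✓
  L1 = 2: L2 entries (in reading order) 4, 2, 5, 0, 3, 1, 6 — all 7 distinct ✓
  L1 = 3: L2 entries (in reading order) 1, 0, 2, 3, 6, 5, 4 — all 7 distinct ✓
  L1 = 4: L2 entries (in reading order) 6, 5, 1, 2, 0, 4, 3 — all 7 distinct ✓
  L1 = 5: L2 entries (in reading order) 3, 1, 4, 5, 2, 6, 0 — all 7 distinct ✓
  L1 = 6: L2 entries (in reading order) 2, 6, 3, 4, 1, 0, 5 — all 7 distinct ✓
Every symbol of L1 meets every symbol of L2 exactly once, so all 49 pairs are distinct (49 of 49).
Conclusion: YES.

YES


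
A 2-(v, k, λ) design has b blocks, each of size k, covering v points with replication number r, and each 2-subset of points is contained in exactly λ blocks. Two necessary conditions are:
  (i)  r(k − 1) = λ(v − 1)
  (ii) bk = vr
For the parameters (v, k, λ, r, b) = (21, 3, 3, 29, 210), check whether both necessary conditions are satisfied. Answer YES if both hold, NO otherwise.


Condition (i): r(k − 1) = 29·2 = 58; λ(v − 1) = 3·20 = 60. Match? NO.
Condition (ii): bk = 210·3 = 630; vr = 21·29 = 609. Match? NO.
Both conditions hold? NO.

NO


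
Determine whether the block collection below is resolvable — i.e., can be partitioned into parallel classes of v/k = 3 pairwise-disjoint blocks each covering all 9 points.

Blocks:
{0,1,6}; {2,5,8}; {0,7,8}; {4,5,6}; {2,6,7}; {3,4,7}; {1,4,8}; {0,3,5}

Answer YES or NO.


v = 9, block size k = 3, number of blocks = 8.
For resolvability, blocks must partition into parallel classes of size v/k = 3.
Total blocks must therefore be a multiple of 3: 8 = 3·2 + 2 ⇒ not divisible ✗.
Resolvable? NO.

NO


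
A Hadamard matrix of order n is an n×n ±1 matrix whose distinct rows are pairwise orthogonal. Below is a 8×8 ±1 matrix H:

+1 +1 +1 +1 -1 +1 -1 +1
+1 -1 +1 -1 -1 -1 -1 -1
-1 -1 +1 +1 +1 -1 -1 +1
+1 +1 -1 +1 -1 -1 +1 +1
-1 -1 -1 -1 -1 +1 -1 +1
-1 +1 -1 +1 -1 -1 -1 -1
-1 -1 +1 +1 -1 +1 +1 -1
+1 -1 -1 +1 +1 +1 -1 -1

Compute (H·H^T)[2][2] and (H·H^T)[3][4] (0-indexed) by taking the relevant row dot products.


Row 2 of H: [-1, -1, 1, 1, 1, -1, -1, 1].
Row 3 of H: [1, 1, -1, 1, -1, -1, 1, 1].
Row 4 of H: [-1, -1, -1, -1, -1, 1, -1, 1].
(H·H^T)[2][2] = Σ_j H[2][j]·H[2][j] = (-1)² + (-1)² + (1)² + (1)² + (1)² + (-1)² + (-1)² + (1)² = 1 + 1 + 1 + 1 + 1 + 1 + 1 + 1 = 8.
(H·H^T)[3][4] = Σ_j H[3][j]·H[4][j] = (1)·(-1) + (1)·(-1) + (-1)·(-1) + (1)·(-1) + (-1)·(-1) + (-1)·(1) + (1)·(-1) + (1)·(1) = -1 + -1 + 1 + -1 + 1 + -1 + -1 + 1 = -2.
Rows 3 and 4 are not orthogonal (dot product = -2 ≠ 0), so H is not a Hadamard matrix.

(2,2) entry = 8; (3,4) entry = -2.


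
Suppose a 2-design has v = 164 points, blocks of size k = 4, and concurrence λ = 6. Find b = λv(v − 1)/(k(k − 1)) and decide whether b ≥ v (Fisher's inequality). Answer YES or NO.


b = λv(v − 1)/(k(k − 1)) = 6·164·163/(4·3) = 160392/12 = 13366.
Compare with v = 164: b ≥ v, so Fisher's inequality holds.

YES


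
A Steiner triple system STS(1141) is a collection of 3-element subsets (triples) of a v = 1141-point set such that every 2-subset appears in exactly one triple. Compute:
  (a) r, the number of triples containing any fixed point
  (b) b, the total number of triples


An STS(v) is a 2-(v, 3, 1) BIBD: block size k = 3, λ = 1.
Replication: r(k − 1) = λ(v − 1) ⇒ r·2 = 1141 − 1 = 1140 ⇒ r = 570.
Block count: b = v(v − 1)/6 = 1141·1140/6 = 1300740/6 = 216790.
(Check via bk = vr: 216790·3 = 650370 = 1141·570 = 650370 ✓.)

r = 570, b = 216790.


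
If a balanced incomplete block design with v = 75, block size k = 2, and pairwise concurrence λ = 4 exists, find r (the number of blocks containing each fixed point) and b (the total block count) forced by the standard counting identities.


Any 2-(v, k, λ) BIBD satisfies two necessary conditions:
  (i)  Each point sits in r blocks, and counting incidences through any fixed point gives r(k − 1) = λ(v − 1), so r = λ(v − 1)/(k − 1).
  (ii) Total incidences bk = vr, so b = vr/k.
Step 1: r = λ(v − 1)/(k − 1) = 4·(75 − 1)/(2 − 1) = 4·74/1 = 296/1 = 296.
Step 2: b = vr/k = 75·296/2 = 22200/2 = 11100.
Check integrality: r = 296 ∈ Z ✓, b = 11100 ∈ Z ✓.
(These identities are necessary conditions: they determine r and b for any design with these parameters, but do not by themselves prove that one exists.)

r = 296, b = 11100.


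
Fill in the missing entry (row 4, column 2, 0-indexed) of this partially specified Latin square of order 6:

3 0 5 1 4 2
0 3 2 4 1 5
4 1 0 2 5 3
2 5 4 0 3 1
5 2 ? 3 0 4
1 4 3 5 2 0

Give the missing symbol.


Row 4 contains symbols [0, 2, 3, 4, 5] — missing [1].
Column 2 contains symbols [0, 2, 3, 4, 5] — missing [1].
The missing symbol must appear in both missing sets; intersection = [1].
Therefore the hidden value is 1.

Missing value = 1.


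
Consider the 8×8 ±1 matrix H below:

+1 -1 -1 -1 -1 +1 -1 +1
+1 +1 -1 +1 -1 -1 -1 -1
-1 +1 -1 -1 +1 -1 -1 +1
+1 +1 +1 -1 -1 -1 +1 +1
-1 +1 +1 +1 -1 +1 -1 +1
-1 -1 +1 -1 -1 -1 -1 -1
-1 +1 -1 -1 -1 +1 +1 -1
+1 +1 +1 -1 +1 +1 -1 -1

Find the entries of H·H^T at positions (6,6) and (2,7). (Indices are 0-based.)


Row 2 of H: [-1, 1, -1, -1, 1, -1, -1, 1].
Row 6 of H: [-1, 1, -1, -1, -1, 1, 1, -1].
Row 7 of H: [1, 1, 1, -1, 1, 1, -1, -1].
(H·H^T)[6][6] = Σ_j H[6][j]·H[6][j] = (-1)² + (1)² + (-1)² + (-1)² + (-1)² + (1)² + (1)² + (-1)² = 1 + 1 + 1 + 1 + 1 + 1 + 1 + 1 = 8.
(H·H^T)[2][7] = Σ_j H[2][j]·H[7][j] = (-1)·(1) + (1)·(1) + (-1)·(1) + (-1)·(-1) + (1)·(1) + (-1)·(1) + (-1)·(-1) + (1)·(-1) = -1 + 1 + -1 + 1 + 1 + -1 + 1 + -1 = 0.
So rows 2 and 7 are orthogonal; the diagonal entry equals n = 8.

(6,6) entry = 8; (2,7) entry = 0.


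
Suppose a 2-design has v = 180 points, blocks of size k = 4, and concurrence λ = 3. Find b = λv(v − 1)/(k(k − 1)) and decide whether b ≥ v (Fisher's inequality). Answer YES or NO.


b = λv(v − 1)/(k(k − 1)) = 3·180·179/(4·3) = 96660/12 = 8055.
Compare with v = 180: b ≥ v, so Fisher's inequality holds.

YES


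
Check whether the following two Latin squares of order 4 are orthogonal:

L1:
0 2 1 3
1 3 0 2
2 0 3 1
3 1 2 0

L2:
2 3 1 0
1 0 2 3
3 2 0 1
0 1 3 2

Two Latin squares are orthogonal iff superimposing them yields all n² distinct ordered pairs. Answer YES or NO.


Form the n² = 16 superimposed pairs (L1[i][j], L2[i][j]), row by row (rows and columns indexed from 0):
row 0: (0,2) (2,3) (1,1) (3,0)
row 1: (1,1) (3,0) (0,2) (2,3)
row 2: (2,3) (0,2) (3,0) (1,1)
row 3: (3,0) (1,1) (2,3) (0,2)
Orthogonality requires all 16 pairs distinct.
But the pair (1,1) repeats: cell (0,2) has L1 = 1, L2 = 1, and cell (1,0) has L1 = 1, L2 = 1.
A repeated pair means some other pair never occurs (only 4 distinct pairs out of 16), so the squares are not orthogonal.
Conclusion: NO.

NO


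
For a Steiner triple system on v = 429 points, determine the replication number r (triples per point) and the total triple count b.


An STS(v) is a 2-(v, 3, 1) BIBD: block size k = 3, λ = 1.
Replication: r(k − 1) = λ(v − 1) ⇒ r·2 = 429 − 1 = 428 ⇒ r = 214.
Block count: b = v(v − 1)/6 = 429·428/6 = 183612/6 = 30602.
(Check via bk = vr: 30602·3 = 91806 = 429·214 = 91806 ✓.)

r = 214, b = 30602.


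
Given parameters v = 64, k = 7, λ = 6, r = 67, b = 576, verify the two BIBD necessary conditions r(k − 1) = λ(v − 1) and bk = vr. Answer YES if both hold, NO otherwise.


Condition (i): r(k − 1) = 67·6 = 402; λ(v − 1) = 6·63 = 378. Match? NO.
Condition (ii): bk = 576·7 = 4032; vr = 64·67 = 4288. Match? NO.
Both conditions hold? NO.

NO


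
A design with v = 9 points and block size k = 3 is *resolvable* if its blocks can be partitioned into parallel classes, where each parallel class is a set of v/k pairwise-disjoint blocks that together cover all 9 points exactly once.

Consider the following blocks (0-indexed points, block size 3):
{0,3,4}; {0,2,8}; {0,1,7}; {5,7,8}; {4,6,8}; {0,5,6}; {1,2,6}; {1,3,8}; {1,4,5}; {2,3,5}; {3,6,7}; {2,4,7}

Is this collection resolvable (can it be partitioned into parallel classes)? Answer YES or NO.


v = 9, block size k = 3, number of blocks = 12.
For resolvability, blocks must partition into parallel classes of size v/k = 3.
Total blocks must therefore be a multiple of 3: 12 = 3·4 + 0 ⇒ divisible ✓.
Greedy packing gives 4 candidate class(es). Each should be a full parallel class (size 3, covers all 9 points).
  Class 1 (3 blocks): {0,3,4}; {5,7,8}; {1,2,6}. Points covered: [0, 1, 2, 3, 4, 5, 6, 7, 8].
  Class 2 (3 blocks): {0,2,8}; {1,4,5}; {3,6,7}. Points covered: [0, 1, 2, 3, 4, 5, 6, 7, 8].
  Class 3 (3 blocks): {0,1,7}; {4,6,8}; {2,3,5}. Points covered: [0, 1, 2, 3, 4, 5, 6, 7, 8].
  Class 4 (3 blocks): {0,5,6}; {1,3,8}; {2,4,7}. Points covered: [0, 1, 2, 3, 4, 5, 6, 7, 8].
All classes full (size 3)? YES. All classes cover every point? YES.
Resolvable? YES.

YES


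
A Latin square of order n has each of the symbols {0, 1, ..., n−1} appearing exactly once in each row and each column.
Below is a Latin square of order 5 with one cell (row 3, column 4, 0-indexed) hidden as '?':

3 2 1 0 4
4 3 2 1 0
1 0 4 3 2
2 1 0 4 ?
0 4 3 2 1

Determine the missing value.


Row 3 contains symbols [0, 1, 2, 4] — missing [3].
Column 4 contains symbols [0, 1, 2, 4] — missing [3].
The missing symbol must appear in both missing sets; intersection = [3].
Therefore the hidden value is 3.

Missing value = 3.


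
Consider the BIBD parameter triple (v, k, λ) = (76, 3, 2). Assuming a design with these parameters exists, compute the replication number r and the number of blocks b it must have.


Any 2-(v, k, λ) BIBD satisfies two necessary conditions:
  (i)  Each point sits in r blocks, and counting incidences through any fixed point gives r(k − 1) = λ(v − 1), so r = λ(v − 1)/(k − 1).
  (ii) Total incidences bk = vr, so b = vr/k.
Step 1: r = λ(v − 1)/(k − 1) = 2·(76 − 1)/(3 − 1) = 2·75/2 = 150/2 = 75.
Step 2: b = vr/k = 76·75/3 = 5700/3 = 1900.
Check integrality: r = 75 ∈ Z ✓, b = 1900 ∈ Z ✓.
(These identities are necessary conditions: they determine r and b for any design with these parameters, but do not by themselves prove that one exists.)

r = 75, b = 1900.


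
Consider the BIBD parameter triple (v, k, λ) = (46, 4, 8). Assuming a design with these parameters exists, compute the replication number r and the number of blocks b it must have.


Any 2-(v, k, λ) BIBD satisfies two necessary conditions:
  (i)  Each point sits in r blocks, and counting incidences through any fixed point gives r(k − 1) = λ(v − 1), so r = λ(v − 1)/(k − 1).
  (ii) Total incidences bk = vr, so b = vr/k.
Step 1: r = λ(v − 1)/(k − 1) = 8·(46 − 1)/(4 − 1) = 8·45/3 = 360/3 = 120.
Step 2: b = vr/k = 46·120/4 = 5520/4 = 1380.
Check integrality: r = 120 ∈ Z ✓, b = 1380 ∈ Z ✓.
(These identities are necessary conditions: they determine r and b for any design with these parameters, but do not by themselves prove that one exists.)

r = 120, b = 1380.


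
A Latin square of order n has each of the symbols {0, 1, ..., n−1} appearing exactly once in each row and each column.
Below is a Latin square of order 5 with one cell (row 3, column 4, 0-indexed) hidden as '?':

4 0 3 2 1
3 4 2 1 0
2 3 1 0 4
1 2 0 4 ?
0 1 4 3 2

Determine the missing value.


Row 3 contains symbols [0, 1, 2, 4] — missing [3].
Column 4 contains symbols [0, 1, 2, 4] — missing [3].
The missing symbol must appear in both missing sets; intersection = [3].
Therefore the hidden value is 3.

Missing value = 3.


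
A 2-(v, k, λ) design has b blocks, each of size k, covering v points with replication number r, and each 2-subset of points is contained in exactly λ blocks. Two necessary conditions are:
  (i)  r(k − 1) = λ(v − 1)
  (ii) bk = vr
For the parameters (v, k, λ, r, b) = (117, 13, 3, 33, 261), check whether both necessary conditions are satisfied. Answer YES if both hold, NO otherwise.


Condition (i): r(k − 1) = 33·12 = 396; λ(v − 1) = 3·116 = 348. Match? NO.
Condition (ii): bk = 261·13 = 3393; vr = 117·33 = 3861. Match? NO.
Both conditions hold? NO.

NO


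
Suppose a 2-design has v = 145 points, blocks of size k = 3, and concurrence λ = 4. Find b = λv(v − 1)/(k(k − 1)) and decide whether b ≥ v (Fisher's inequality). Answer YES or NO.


r = λ(v − 1)/(k − 1) = 4·144/2 = 288.
b = vr/k = 145·288/3 = 13920.
Fisher's inequality: b ≥ v ⇔ 13920 ≥ 145? YES.

YES


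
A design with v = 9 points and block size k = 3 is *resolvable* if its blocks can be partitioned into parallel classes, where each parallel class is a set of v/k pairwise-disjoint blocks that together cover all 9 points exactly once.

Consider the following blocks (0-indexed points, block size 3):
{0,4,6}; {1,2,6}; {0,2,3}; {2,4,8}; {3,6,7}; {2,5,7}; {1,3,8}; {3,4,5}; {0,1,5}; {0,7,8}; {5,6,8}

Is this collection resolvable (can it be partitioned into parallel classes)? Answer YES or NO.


v = 9, block size k = 3, number of blocks = 11.
For resolvability, blocks must partition into parallel classes of size v/k = 3.
Total blocks must therefore be a multiple of 3: 11 = 3·3 + 2 ⇒ not divisible ✗.
Resolvable? NO.

NO


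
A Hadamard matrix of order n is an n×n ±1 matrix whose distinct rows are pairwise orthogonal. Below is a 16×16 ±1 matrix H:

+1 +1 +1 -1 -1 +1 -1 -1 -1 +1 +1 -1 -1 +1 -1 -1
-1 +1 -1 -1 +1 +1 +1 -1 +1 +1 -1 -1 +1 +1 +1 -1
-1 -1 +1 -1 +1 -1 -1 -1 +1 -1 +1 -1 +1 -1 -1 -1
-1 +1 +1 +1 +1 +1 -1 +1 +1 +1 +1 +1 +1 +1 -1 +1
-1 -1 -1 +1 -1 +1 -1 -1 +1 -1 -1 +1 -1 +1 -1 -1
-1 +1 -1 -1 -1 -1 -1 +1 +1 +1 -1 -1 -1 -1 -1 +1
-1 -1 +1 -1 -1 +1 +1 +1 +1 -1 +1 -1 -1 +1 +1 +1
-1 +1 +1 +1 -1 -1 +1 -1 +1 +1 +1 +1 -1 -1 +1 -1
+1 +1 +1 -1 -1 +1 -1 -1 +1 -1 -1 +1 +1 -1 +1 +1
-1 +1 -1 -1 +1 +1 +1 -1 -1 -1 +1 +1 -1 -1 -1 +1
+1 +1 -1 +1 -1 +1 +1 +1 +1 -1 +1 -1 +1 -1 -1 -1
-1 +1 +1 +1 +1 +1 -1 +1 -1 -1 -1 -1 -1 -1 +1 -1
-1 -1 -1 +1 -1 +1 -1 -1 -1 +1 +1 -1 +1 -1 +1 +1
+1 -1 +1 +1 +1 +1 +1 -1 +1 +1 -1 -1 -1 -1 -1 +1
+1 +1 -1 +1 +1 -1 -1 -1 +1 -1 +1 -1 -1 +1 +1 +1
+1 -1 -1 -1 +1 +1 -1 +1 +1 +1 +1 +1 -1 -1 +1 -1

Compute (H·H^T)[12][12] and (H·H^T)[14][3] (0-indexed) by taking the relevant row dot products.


Row 3 of H: [-1, 1, 1, 1, 1, 1, -1, 1, 1, 1, 1, 1, 1, 1, -1, 1].
Row 12 of H: [-1, -1, -1, 1, -1, 1, -1, -1, -1, 1, 1, -1, 1, -1, 1, 1].
Row 14 of H: [1, 1, -1, 1, 1, -1, -1, -1, 1, -1, 1, -1, -1, 1, 1, 1].
(H·H^T)[12][12] = Σ_j H[12][j]·H[12][j] = (-1)² + (-1)² + (-1)² + (1)² + (-1)² + (1)² + (-1)² + (-1)² + (-1)² + (1)² + (1)² + (-1)² + (1)² + (-1)² + (1)² + (1)² = 1 + 1 + 1 + 1 + 1 + 1 + 1 + 1 + 1 + 1 + 1 + 1 + 1 + 1 + 1 + 1 = 16.
(H·H^T)[14][3] = Σ_j H[14][j]·H[3][j] = (1)·(-1) + (1)·(1) + (-1)·(1) + (1)·(1) + (1)·(1) + (-1)·(1) + (-1)·(-1) + (-1)·(1) + (1)·(1) + (-1)·(1) + (1)·(1) + (-1)·(1) + (-1)·(1) + (1)·(1) + (1)·(-1) + (1)·(1) = -1 + 1 + -1 + 1 + 1 + -1 + 1 + -1 + 1 + -1 + 1 + -1 + -1 + 1 + -1 + 1 = 0.
So rows 14 and 3 are orthogonal; the diagonal entry equals n = 16.

(12,12) entry = 16; (14,3) entry = 0.


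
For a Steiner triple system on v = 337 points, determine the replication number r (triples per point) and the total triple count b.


An STS(v) is a 2-(v, 3, 1) BIBD: block size k = 3, λ = 1.
Replication: r(k − 1) = λ(v − 1) ⇒ r·2 = 337 − 1 = 336 ⇒ r = 168.
Block count: b = v(v − 1)/6 = 337·336/6 = 113232/6 = 18872.

r = 168, b = 18872.


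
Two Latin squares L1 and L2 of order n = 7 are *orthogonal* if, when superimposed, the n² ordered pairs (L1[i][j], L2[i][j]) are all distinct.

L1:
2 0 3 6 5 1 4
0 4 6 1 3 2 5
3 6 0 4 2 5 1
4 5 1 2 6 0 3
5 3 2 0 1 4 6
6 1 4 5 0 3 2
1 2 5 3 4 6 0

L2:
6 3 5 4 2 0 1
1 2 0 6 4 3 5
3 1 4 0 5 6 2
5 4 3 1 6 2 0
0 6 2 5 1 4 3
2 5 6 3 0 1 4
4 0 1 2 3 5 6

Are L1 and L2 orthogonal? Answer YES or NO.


Form the n² = 49 superimposed pairs (L1[i][j], L2[i][j]), row by row (rows and columns indexed from 0):
row 0: (2,6) (0,3) (3,5) (6,4) (5,2) (1,0) (4,1)
row 1: (0,1) (4,2) (6,0) (1,6) (3,4) (2,3) (5,5)
row 2: (3,3) (6,1) (0,4) (4,0) (2,5) (5,6) (1,2)
row 3: (4,5) (5,4) (1,3) (2,1) (6,6) (0,2) (3,0)
row 4: (5,0) (3,6) (2,2) (0,5) (1,1) (4,4) (6,3)
row 5: (6,2) (1,5) (4,6) (5,3) (0,0) (3,1) (2,4)
row 6: (1,4) (2,0) (5,1) (3,2) (4,3) (6,5) (0,6)
Orthogonality requires all 49 pairs distinct.
Check by first coordinate: for each symbol s of L1, list the L2 entries in the n cells where L1 = s; they must all differ.
  L1 = 0: L2 entries (in reading order) 3, 1, 4, 2, 5, 0, 6 — all 7 distinct ✓
  L1 = 1: L2 entries (in reading order) 0, 6, 2, 3, 1, 5, 4 — all 7 distinct ✓
  L1 = 2: L2 entries (in reading order) 6, 3, 5, 1, 2, 4, 0 — all 7 distinct ✓
  L1 = 3: L2 entries (in reading order) 5, 4, 3, 0, 6, 1, 2 — all 7 distinct ✓
  L1 = 4: L2 entries (in reading order) 1, 2, 0, 5, 4, 6, 3 — all 7 distinct ✓
  L1 = 5: L2 entries (in reading order) 2, 5, 6, 4, 0, 3, 1 — all 7 distinct ✓
  L1 = 6: L2 entries (in reading order) 4, 0, 1, 6, 3, 2, 5 — all 7 distinct ✓
Every symbol of L1 meets every symbol of L2 exactly once, so all 49 pairs are distinct (49 of 49).
Conclusion: YES.

YES


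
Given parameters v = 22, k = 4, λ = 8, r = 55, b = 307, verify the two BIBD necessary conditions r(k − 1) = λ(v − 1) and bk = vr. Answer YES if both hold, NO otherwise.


Condition (i): r(k − 1) = 55·3 = 165; λ(v − 1) = 8·21 = 168. Match? NO.
Condition (ii): bk = 307·4 = 1228; vr = 22·55 = 1210. Match? NO.
Both conditions hold? NO.

NO


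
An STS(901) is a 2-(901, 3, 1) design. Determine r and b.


An STS(v) is a 2-(v, 3, 1) BIBD: block size k = 3, λ = 1.
Replication: r(k − 1) = λ(v − 1) ⇒ r·2 = 901 − 1 = 900 ⇒ r = 450.
Block count: b = v(v − 1)/6 = 901·900/6 = 810900/6 = 135150.

r = 450, b = 135150.


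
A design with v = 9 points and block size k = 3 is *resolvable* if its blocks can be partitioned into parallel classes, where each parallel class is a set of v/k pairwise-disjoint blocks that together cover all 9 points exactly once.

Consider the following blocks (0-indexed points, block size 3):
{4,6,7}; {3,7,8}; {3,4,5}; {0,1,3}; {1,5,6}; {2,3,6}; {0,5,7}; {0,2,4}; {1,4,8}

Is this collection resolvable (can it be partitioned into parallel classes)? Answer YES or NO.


v = 9, block size k = 3, number of blocks = 9.
For resolvability, blocks must partition into parallel classes of size v/k = 3.
Total blocks must therefore be a multiple of 3: 9 = 3·3 + 0 ⇒ divisible ✓.
Consider block {4,6,7}. The only other block(s) in the collection disjoint from it are {0,1,3} — just 1 block(s). Any parallel class containing {4,6,7} would need 2 other blocks each disjoint from it, so no parallel class of size 3 can contain {4,6,7}.
Since every block must belong to some parallel class in a resolution, the collection cannot be partitioned into parallel classes.
Resolvable? NO.

NO


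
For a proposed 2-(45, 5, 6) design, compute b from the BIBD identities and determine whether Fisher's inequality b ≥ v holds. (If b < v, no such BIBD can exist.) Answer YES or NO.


b = λv(v − 1)/(k(k − 1)) = 6·45·44/(5·4) = 11880/20 = 594.
Compare with v = 45: b ≥ v, so Fisher's inequality holds.

YES


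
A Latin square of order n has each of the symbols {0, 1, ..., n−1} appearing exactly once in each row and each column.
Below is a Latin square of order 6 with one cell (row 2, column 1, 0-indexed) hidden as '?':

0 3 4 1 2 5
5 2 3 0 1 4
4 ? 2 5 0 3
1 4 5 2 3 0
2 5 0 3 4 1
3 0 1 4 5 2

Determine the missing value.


Row 2 contains symbols [0, 2, 3, 4, 5] — missing [1].
Column 1 contains symbols [0, 2, 3, 4, 5] — missing [1].
The missing symbol must appear in both missing sets; intersection = [1].
Therefore the hidden value is 1.

Missing value = 1.


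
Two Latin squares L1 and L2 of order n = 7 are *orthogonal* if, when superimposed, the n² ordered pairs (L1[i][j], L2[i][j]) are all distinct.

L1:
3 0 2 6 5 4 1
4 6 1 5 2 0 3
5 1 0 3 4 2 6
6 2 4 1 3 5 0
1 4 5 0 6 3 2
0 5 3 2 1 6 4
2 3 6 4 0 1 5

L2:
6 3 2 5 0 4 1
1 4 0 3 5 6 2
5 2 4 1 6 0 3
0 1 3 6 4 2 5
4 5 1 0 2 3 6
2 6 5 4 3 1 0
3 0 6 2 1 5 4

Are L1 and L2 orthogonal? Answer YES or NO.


Form the n² = 49 superimposed pairs (L1[i][j], L2[i][j]), row by row (rows and columns indexed from 0):
row 0: (3,6) (0,3) (2,2) (6,5) (5,0) (4,4) (1,1)
row 1: (4,1) (6,4) (1,0) (5,3) (2,5) (0,6) (3,2)
row 2: (5,5) (1,2) (0,4) (3,1) (4,6) (2,0) (6,3)
row 3: (6,0) (2,1) (4,3) (1,6) (3,4) (5,2) (0,5)
row 4: (1,4) (4,5) (5,1) (0,0) (6,2) (3,3) (2,6)
row 5: (0,2) (5,6) (3,5) (2,4) (1,3) (6,1) (4,0)
row 6: (2,3) (3,0) (6,6) (4,2) (0,1) (1,5) (5,4)
Orthogonality requires all 49 pairs distinct.
Check by first coordinate: for each symbol s of L1, list the L2 entries in the n cells where L1 = s; they must all differ.
  L1 = 0: L2 entries (in reading order) 3, 6, 4, 5, 0, 2, 1 — all 7 distinct ✓
  L1 = 1: L2 entries (in reading order) 1, 0, 2, 6, 4, 3, 5 — all 7 distinct ✓
  L1 = 2: L2 entries (in reading order) 2, 5, 0, 1, 6, 4, 3 — all 7 distinct ✓
  L1 = 3: L2 entries (in reading order) 6, 2, 1, 4, 3, 5, 0 — all 7 distinct ✓
  L1 = 4: L2 entries (in reading order) 4, 1, 6, 3, 5, 0, 2 — all 7 distinct ✓
  L1 = 5: L2 entries (in reading order) 0, 3, 5, 2, 1, 6, 4 — all 7 distinct ✓
  L1 = 6: L2 entries (in reading order) 5, 4, 3, 0, 2, 1, 6 — all 7 distinct ✓
Every symbol of L1 meets every symbol of L2 exactly once, so all 49 pairs are distinct (49 of 49).
Conclusion: YES.

YES


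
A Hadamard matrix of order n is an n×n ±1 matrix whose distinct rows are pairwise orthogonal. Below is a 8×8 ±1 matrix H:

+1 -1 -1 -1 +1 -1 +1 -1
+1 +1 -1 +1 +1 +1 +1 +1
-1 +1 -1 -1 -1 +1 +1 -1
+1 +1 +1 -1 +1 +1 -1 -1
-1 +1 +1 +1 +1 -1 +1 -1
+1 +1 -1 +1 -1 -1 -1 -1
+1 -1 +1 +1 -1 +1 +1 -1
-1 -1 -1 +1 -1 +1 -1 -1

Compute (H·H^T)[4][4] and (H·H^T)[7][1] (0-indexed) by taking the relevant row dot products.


Row 1 of H: [1, 1, -1, 1, 1, 1, 1, 1].
Row 4 of H: [-1, 1, 1, 1, 1, -1, 1, -1].
Row 7 of H: [-1, -1, -1, 1, -1, 1, -1, -1].
(H·H^T)[4][4] = Σ_j H[4][j]·H[4][j] = (-1)² + (1)² + (1)² + (1)² + (1)² + (-1)² + (1)² + (-1)² = 1 + 1 + 1 + 1 + 1 + 1 + 1 + 1 = 8.
(H·H^T)[7][1] = Σ_j H[7][j]·H[1][j] = (-1)·(1) + (-1)·(1) + (-1)·(-1) + (1)·(1) + (-1)·(1) + (1)·(1) + (-1)·(1) + (-1)·(1) = -1 + -1 + 1 + 1 + -1 + 1 + -1 + -1 = -2.
Rows 7 and 1 are not orthogonal (dot product = -2 ≠ 0), so H is not a Hadamard matrix.

(4,4) entry = 8; (7,1) entry = -2.


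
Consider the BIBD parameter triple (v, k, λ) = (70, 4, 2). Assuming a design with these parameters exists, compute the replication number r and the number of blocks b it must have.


Any 2-(v, k, λ) BIBD satisfies two necessary conditions:
  (i)  Each point sits in r blocks, and counting incidences through any fixed point gives r(k − 1) = λ(v − 1), so r = λ(v − 1)/(k − 1).
  (ii) Total incidences bk = vr, so b = vr/k.
Step 1: r = λ(v − 1)/(k − 1) = 2·(70 − 1)/(4 − 1) = 2·69/3 = 138/3 = 46.
Step 2: b = vr/k = 70·46/4 = 3220/4 = 805.
Check integrality: r = 46 ∈ Z ✓, b = 805 ∈ Z ✓.
(These identities are necessary conditions: they determine r and b for any design with these parameters, but do not by themselves prove that one exists.)

r = 46, b = 805.


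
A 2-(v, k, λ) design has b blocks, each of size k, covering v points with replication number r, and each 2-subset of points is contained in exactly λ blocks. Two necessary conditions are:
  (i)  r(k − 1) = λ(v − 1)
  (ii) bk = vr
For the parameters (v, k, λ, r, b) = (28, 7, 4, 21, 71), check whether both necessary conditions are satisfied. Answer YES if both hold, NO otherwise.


Condition (i): r(k − 1) = 21·6 = 126; λ(v − 1) = 4·27 = 108. Match? NO.
Condition (ii): bk = 71·7 = 497; vr = 28·21 = 588. Match? NO.
Both conditions hold? NO.

NO


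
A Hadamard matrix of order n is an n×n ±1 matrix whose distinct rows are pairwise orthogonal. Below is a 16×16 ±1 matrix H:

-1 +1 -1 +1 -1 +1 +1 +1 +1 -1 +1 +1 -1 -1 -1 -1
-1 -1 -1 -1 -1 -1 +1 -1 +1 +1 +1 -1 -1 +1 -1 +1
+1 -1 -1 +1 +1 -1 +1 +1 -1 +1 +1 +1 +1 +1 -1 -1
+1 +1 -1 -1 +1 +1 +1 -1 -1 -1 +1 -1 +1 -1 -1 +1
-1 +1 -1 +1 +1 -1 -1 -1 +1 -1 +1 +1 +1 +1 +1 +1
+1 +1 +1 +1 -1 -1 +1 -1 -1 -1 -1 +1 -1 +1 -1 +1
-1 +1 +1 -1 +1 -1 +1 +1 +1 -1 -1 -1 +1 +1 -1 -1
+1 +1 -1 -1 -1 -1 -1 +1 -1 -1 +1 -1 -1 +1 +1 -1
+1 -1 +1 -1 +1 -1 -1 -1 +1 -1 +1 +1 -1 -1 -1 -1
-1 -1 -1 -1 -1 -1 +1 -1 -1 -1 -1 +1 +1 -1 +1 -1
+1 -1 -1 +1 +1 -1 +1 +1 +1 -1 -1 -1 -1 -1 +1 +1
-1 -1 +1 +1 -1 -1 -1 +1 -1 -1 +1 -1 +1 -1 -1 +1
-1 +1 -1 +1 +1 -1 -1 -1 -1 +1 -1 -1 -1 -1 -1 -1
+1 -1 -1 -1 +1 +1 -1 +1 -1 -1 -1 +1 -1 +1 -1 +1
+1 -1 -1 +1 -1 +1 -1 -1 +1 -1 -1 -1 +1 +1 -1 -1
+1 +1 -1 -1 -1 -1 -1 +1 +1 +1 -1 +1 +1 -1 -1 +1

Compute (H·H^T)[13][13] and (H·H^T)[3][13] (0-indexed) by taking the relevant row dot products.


Row 3 of H: [1, 1, -1, -1, 1, 1, 1, -1, -1, -1, 1, -1, 1, -1, -1, 1].
Row 13 of H: [1, -1, -1, -1, 1, 1, -1, 1, -1, -1, -1, 1, -1, 1, -1, 1].
(H·H^T)[13][13] = Σ_j H[13][j]·H[13][j] = (1)² + (-1)² + (-1)² + (-1)² + (1)² + (1)² + (-1)² + (1)² + (-1)² + (-1)² + (-1)² + (1)² + (-1)² + (1)² + (-1)² + (1)² = 1 + 1 + 1 + 1 + 1 + 1 + 1 + 1 + 1 + 1 + 1 + 1 + 1 + 1 + 1 + 1 = 16.
(H·H^T)[3][13] = Σ_j H[3][j]·H[13][j] = (1)·(1) + (1)·(-1) + (-1)·(-1) + (-1)·(-1) + (1)·(1) + (1)·(1) + (1)·(-1) + (-1)·(1) + (-1)·(-1) + (-1)·(-1) + (1)·(-1) + (-1)·(1) + (1)·(-1) + (-1)·(1) + (-1)·(-1) + (1)·(1) = 1 + -1 + 1 + 1 + 1 + 1 + -1 + -1 + 1 + 1 + -1 + -1 + -1 + -1 + 1 + 1 = 2.
Rows 3 and 13 are not orthogonal (dot product = 2 ≠ 0), so H is not a Hadamard matrix.

(13,13) entry = 16; (3,13) entry = 2.
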